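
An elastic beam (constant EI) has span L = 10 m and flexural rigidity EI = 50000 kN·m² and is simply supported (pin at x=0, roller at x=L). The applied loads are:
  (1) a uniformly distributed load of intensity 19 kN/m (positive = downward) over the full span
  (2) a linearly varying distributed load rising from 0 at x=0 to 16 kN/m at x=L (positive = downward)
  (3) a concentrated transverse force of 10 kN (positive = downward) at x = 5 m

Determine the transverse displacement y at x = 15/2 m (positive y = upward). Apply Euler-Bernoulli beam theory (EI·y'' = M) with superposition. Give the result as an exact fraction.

Load 1 — uniform load w=19 kN/m over full span:
  y_1 = -wx(L³-2Lx²+x³)/(24EI) = -19·(15/2)·(10³-2·10·(15/2)²+(15/2)³)/(24·50000) = -361/10240 m
Load 2 — triangular load w₀=16 kN/m (0→w₀ over full span):
  y_2 = -w₀x(7L⁴-10L²x²+3x⁴)/(360LEI) = -16·(15/2)·(7·10⁴-10·10²·(15/2)²+3·(15/2)⁴)/(360·10·50000) = -119/7680 m
Load 3 — point force P=10 kN at a=5 m (b=L-a=5):
  y_3 = -Pa(L-x)(2Lx-a²-x²)/(6LEI)  [x>a] = -10·5·(10-(15/2))·(2·10·(15/2)-5²-(15/2)²)/(6·10·50000) = -11/3840 m
Superposition: y = Σ y_i = -549/10240 m ≈ -0.053613 m

y(15/2) = -549/10240 m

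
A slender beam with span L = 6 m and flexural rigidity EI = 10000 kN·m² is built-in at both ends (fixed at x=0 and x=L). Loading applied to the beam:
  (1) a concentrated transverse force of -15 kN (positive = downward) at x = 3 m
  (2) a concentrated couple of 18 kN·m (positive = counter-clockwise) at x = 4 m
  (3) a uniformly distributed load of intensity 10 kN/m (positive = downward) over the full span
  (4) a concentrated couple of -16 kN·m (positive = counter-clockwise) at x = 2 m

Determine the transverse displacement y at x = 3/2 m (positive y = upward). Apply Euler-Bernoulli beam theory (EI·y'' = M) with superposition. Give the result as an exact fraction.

y(3/2) = -1091/640000 m

Load 1 — point force P=-15 kN at a=3 m (b=L-a=3):
  y_1 = -Pb²x²(3aL-(3a+b)x)/(6L³EI)  [x≤a] = -(-15)·3²·(3/2)²·(3·3·6-(3·3+3)·(3/2))/(6·6³·10000) = 27/32000 m
Load 2 — applied couple M₀=18 kN·m at a=4 m (b=L-a=2):
  y_2 = (R_Ax³/6 - M_Ax²/2)/EI  [x≤a] with R_A=4, M_A=6 = (4·(3/2)³/6 - 6·(3/2)²/2)/10000 = -9/20000 m
Load 3 — uniform load w=10 kN/m over full span:
  y_3 = -wx²(L-x)²/(24EI) = -10·(3/2)²·(6-(3/2))²/(24·10000) = -243/128000 m
Load 4 — applied couple M₀=-16 kN·m at a=2 m (b=L-a=4):
  y_4 = (R_Ax³/6 - M_Ax²/2)/EI  [x≤a] with R_A=-32/9, M_A=0 = ((-32/9)·(3/2)³/6 - 0·(3/2)²/2)/10000 = -1/5000 m
Superposition: y = Σ y_i = -1091/640000 m ≈ -0.001705 m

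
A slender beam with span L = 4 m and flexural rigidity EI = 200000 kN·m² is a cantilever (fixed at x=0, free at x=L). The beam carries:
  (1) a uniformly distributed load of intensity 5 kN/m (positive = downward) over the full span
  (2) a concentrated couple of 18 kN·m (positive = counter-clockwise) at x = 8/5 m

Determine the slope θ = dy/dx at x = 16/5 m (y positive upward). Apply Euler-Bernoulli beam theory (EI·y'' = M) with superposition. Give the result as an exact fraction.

Load 1 — uniform load w=5 kN/m over full span:
  θ_1 = -wx(x²-3Lx+3L²)/(6EI) = -5·(16/5)·((16/5)²-3·4·(16/5)+3·4²)/(6·200000) = -62/234375 rad
Load 2 — applied couple M₀=18 kN·m at a=8/5 m (b=L-a=12/5):
  θ_2 = M₀a/EI  [x>a] = 18·(8/5)/200000 = 9/62500 rad
Superposition: θ = Σ θ_i = -113/937500 rad ≈ -0.000121 rad

θ(16/5) = -113/937500 rad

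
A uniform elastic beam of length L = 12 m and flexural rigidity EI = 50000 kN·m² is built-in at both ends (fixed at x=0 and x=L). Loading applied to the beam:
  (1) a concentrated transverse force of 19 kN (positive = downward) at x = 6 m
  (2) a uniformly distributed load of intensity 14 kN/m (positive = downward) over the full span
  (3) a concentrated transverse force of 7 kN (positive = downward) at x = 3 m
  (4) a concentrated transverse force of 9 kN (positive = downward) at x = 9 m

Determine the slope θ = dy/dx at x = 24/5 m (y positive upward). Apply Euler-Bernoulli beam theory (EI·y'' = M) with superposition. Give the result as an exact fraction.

Load 1 — point force P=19 kN at a=6 m (b=L-a=6):
  θ_1 = -Pb²x(2aL-(3a+b)x)/(2L³EI)  [x≤a] = -19·6²·(24/5)·(2·6·12-(3·6+6)·(24/5))/(2·12³·50000) = -171/312500 rad
Load 2 — uniform load w=14 kN/m over full span:
  θ_2 = -wx(L-x)(L-2x)/(12EI) = -14·(24/5)·(12-(24/5))·(12-2·(24/5))/(12·50000) = -756/390625 rad
Load 3 — point force P=7 kN at a=3 m (b=L-a=9):
  θ_3 = Pa²(L-x)(2bL-(3b+a)(L-x))/(2L³EI)  [x>a] = 7·3²·(12-(24/5))·(2·9·12-(3·9+3)·(12-(24/5)))/(2·12³·50000) = 0 rad
Load 4 — point force P=9 kN at a=9 m (b=L-a=3):
  θ_4 = -Pb²x(2aL-(3a+b)x)/(2L³EI)  [x≤a] = -9·3²·(24/5)·(2·9·12-(3·9+3)·(24/5))/(2·12³·50000) = -81/500000 rad
Superposition: θ = Σ θ_i = -33057/12500000 rad ≈ -0.002645 rad

θ(24/5) = -33057/12500000 rad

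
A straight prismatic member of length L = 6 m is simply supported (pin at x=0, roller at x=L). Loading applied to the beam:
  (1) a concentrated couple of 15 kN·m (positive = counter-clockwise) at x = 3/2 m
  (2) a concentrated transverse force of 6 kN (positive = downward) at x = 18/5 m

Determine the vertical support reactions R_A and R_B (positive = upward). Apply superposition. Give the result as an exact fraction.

Load 1 — applied couple M₀=15 kN·m at a=3/2 m (b=L-a=9/2):
  R_A = M₀/L = 15/6 = 5/2 kN
  R_B = -M₀/L = -15/6 = -5/2 kN
Load 2 — point force P=6 kN at a=18/5 m (b=L-a=12/5):
  R_A = Pb/L = 6·(12/5)/6 = 12/5 kN
  R_B = Pa/L = 6·(18/5)/6 = 18/5 kN
Superposition: R_A = 49/10 kN, R_B = 11/10 kN

R_A = 49/10 kN, R_B = 11/10 kN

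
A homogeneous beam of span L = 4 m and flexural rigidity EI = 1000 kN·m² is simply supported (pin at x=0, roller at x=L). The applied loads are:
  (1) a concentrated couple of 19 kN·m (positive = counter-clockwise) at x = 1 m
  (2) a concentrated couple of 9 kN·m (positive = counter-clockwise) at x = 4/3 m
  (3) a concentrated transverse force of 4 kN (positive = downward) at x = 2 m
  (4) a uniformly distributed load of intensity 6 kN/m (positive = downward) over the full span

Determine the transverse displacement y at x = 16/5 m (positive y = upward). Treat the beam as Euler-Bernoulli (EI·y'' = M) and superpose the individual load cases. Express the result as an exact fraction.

y(16/5) = -15269/3750000 m

Load 1 — applied couple M₀=19 kN·m at a=1 m (b=L-a=3):
  y_1 = (M₀x³/(6L)-M₀(x-a)²/2+C₁x)/EI  [x>a] with C₁=M₀(3b²-L²)/(6L)=209/24 = (19·(16/5)³/(6·4)-19·((16/5)-1)²/2+(209/24)·(16/5))/1000 = 1957/250000 m
Load 2 — applied couple M₀=9 kN·m at a=4/3 m (b=L-a=8/3):
  y_2 = (M₀x³/(6L)-M₀(x-a)²/2+C₁x)/EI  [x>a] with C₁=M₀(3b²-L²)/(6L)=2 = (9·(16/5)³/(6·4)-9·((16/5)-(4/3))²/2+2·(16/5))/1000 = 47/15625 m
Load 3 — point force P=4 kN at a=2 m (b=L-a=2):
  y_3 = -Pa(L-x)(2Lx-a²-x²)/(6LEI)  [x>a] = -4·2·(4-(16/5))·(2·4·(16/5)-2²-(16/5)²)/(6·4·1000) = -142/46875 m
Load 4 — uniform load w=6 kN/m over full span:
  y_4 = -wx(L³-2Lx²+x³)/(24EI) = -6·(16/5)·(4³-2·4·(16/5)²+(16/5)³)/(24·1000) = -928/78125 m
Superposition: y = Σ y_i = -15269/3750000 m ≈ -0.004072 m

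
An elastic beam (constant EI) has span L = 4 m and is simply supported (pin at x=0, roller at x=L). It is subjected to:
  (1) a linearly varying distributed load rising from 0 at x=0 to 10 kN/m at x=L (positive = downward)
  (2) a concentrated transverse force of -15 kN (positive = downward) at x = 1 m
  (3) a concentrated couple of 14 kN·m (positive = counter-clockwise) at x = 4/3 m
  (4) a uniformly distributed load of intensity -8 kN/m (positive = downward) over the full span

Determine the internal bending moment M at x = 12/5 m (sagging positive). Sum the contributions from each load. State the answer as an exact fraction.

Load 1 — triangular load w₀=10 kN/m (0→w₀ over full span):
  M_1 = w₀Lx/6 - w₀x³/(6L) = 10·4·(12/5)/6 - 10·(12/5)³/(6·4) = 256/25 kN·m
Load 2 — point force P=-15 kN at a=1 m (b=L-a=3):
  M_2 = Pa(L-x)/L  [x>a] = (-15)·1·(4-(12/5))/4 = -6 kN·m
Load 3 — applied couple M₀=14 kN·m at a=4/3 m (b=L-a=8/3):
  M_3 = M₀x/L - M₀  [x>a] = 14·(12/5)/4 - 14 = -28/5 kN·m
Load 4 — uniform load w=-8 kN/m over full span:
  M_4 = wx(L-x)/2 = (-8)·(12/5)·(4-(12/5))/2 = -384/25 kN·m
Superposition: M = Σ M_i = -418/25 kN·m ≈ -16.720000 kN·m

M(12/5) = -418/25 kN·m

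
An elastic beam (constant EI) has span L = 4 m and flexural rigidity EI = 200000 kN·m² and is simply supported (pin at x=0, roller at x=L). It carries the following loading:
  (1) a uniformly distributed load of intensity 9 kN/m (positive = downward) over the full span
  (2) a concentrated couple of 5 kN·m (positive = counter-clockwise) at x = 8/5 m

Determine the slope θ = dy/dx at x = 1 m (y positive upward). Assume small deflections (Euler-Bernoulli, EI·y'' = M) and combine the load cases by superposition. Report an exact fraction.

θ(1) = -1873/24000000 rad

Load 1 — uniform load w=9 kN/m over full span:
  θ_1 = -w(L³-6Lx²+4x³)/(24EI) = -9·(4³-6·4·1²+4·1³)/(24·200000) = -33/400000 rad
Load 2 — applied couple M₀=5 kN·m at a=8/5 m (b=L-a=12/5):
  θ_2 = (M₀x²/(2L)+C₁)/EI  [x≤a] with C₁=M₀(3b²-L²)/(6L)=4/15 = (5·1²/(2·4)+(4/15))/200000 = 107/24000000 rad
Superposition: θ = Σ θ_i = -1873/24000000 rad ≈ -0.000078 rad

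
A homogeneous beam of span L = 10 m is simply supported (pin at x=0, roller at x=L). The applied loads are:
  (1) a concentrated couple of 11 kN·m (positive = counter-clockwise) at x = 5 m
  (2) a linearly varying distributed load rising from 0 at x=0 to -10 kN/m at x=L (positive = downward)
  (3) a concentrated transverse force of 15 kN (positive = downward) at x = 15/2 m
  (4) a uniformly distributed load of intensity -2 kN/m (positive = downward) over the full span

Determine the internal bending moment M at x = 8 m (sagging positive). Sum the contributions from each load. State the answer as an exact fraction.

Load 1 — applied couple M₀=11 kN·m at a=5 m (b=L-a=5):
  M_1 = M₀x/L - M₀  [x>a] = 11·8/10 - 11 = -11/5 kN·m
Load 2 — triangular load w₀=-10 kN/m (0→w₀ over full span):
  M_2 = w₀Lx/6 - w₀x³/(6L) = (-10)·10·8/6 - (-10)·8³/(6·10) = -48 kN·m
Load 3 — point force P=15 kN at a=15/2 m (b=L-a=5/2):
  M_3 = Pa(L-x)/L  [x>a] = 15·(15/2)·(10-8)/10 = 45/2 kN·m
Load 4 — uniform load w=-2 kN/m over full span:
  M_4 = wx(L-x)/2 = (-2)·8·(10-8)/2 = -16 kN·m
Superposition: M = Σ M_i = -437/10 kN·m ≈ -43.700000 kN·m

M(8) = -437/10 kN·m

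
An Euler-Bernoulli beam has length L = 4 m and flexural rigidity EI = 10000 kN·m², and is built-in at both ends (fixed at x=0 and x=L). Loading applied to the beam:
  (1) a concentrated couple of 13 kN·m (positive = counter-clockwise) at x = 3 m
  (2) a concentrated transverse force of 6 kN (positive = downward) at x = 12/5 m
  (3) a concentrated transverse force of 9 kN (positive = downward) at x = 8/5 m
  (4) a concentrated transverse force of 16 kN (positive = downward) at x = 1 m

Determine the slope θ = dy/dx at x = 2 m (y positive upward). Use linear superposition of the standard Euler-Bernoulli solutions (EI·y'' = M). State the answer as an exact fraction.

θ(2) = 759/20000000 rad

Load 1 — applied couple M₀=13 kN·m at a=3 m (b=L-a=1):
  θ_1 = (R_Ax²/2 - M_Ax)/EI  [x≤a] with R_A=117/32, M_A=65/16 = ((117/32)·2²/2 - (65/16)·2)/10000 = -13/160000 rad
Load 2 — point force P=6 kN at a=12/5 m (b=L-a=8/5):
  θ_2 = -Pb²x(2aL-(3a+b)x)/(2L³EI)  [x≤a] = -6·(8/5)²·2·(2·(12/5)·4-(3·(12/5)+(8/5))·2)/(2·4³·10000) = -3/78125 rad
Load 3 — point force P=9 kN at a=8/5 m (b=L-a=12/5):
  θ_3 = Pa²(L-x)(2bL-(3b+a)(L-x))/(2L³EI)  [x>a] = 9·(8/5)²·(4-2)·(2·(12/5)·4-(3·(12/5)+(8/5))·(4-2))/(2·4³·10000) = 9/156250 rad
Load 4 — point force P=16 kN at a=1 m (b=L-a=3):
  θ_4 = Pa²(L-x)(2bL-(3b+a)(L-x))/(2L³EI)  [x>a] = 16·1²·(4-2)·(2·3·4-(3·3+1)·(4-2))/(2·4³·10000) = 1/10000 rad
Superposition: θ = Σ θ_i = 759/20000000 rad ≈ 0.000038 rad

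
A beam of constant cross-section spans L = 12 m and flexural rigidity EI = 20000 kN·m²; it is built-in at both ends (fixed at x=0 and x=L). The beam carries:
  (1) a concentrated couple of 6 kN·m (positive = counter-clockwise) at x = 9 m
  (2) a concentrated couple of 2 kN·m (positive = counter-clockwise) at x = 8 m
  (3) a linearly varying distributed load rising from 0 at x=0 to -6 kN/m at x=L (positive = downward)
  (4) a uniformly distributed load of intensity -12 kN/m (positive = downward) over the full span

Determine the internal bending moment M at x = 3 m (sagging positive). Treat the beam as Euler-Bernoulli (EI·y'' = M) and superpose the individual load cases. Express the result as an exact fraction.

M(3) = -1563/80 kN·m

Load 1 — applied couple M₀=6 kN·m at a=9 m (b=L-a=3):
  M_1 = R_Ax - M_A  [x≤a] with R_A=9/16, M_A=15/8 = (9/16)·3 - (15/8) = -3/16 kN·m
Load 2 — applied couple M₀=2 kN·m at a=8 m (b=L-a=4):
  M_2 = R_Ax - M_A  [x≤a] with R_A=2/9, M_A=2/3 = (2/9)·3 - (2/3) = 0 kN·m
Load 3 — triangular load w₀=-6 kN/m (0→w₀ over full span):
  M_3 = 3w₀Lx/20 - w₀L²/30 - w₀x³/(6L) = 3·(-6)·12·3/20 - (-6)·12²/30 - (-6)·3³/(6·12) = -27/20 kN·m
Load 4 — uniform load w=-12 kN/m over full span:
  M_4 = wLx/2 - wL²/12 - wx²/2 = (-12)·12·3/2 - (-12)·12²/12 - (-12)·3²/2 = -18 kN·m
Superposition: M = Σ M_i = -1563/80 kN·m ≈ -19.537500 kN·m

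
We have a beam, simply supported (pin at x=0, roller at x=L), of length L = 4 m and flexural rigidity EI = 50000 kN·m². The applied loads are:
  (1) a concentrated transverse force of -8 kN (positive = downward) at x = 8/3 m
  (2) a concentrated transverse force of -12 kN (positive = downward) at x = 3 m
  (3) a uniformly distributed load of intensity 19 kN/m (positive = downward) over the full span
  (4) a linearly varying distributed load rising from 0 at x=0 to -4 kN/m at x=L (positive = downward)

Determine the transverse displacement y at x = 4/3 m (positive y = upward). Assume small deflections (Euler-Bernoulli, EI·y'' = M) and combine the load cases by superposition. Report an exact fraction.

y(4/3) = -2423/3645000 m

Load 1 — point force P=-8 kN at a=8/3 m (b=L-a=4/3):
  y_1 = -Pbx(L²-b²-x²)/(6LEI)  [x≤a] = -(-8)·(4/3)·(4/3)·(4²-(4/3)²-(4/3)²)/(6·4·50000) = 112/759375 m
Load 2 — point force P=-12 kN at a=3 m (b=L-a=1):
  y_2 = -Pbx(L²-b²-x²)/(6LEI)  [x≤a] = -(-12)·1·(4/3)·(4²-1²-(4/3)²)/(6·4·50000) = 119/675000 m
Load 3 — uniform load w=19 kN/m over full span:
  y_3 = -wx(L³-2Lx²+x³)/(24EI) = -19·(4/3)·(4³-2·4·(4/3)²+(4/3)³)/(24·50000) = -836/759375 m
Load 4 — triangular load w₀=-4 kN/m (0→w₀ over full span):
  y_4 = -w₀x(7L⁴-10L²x²+3x⁴)/(360LEI) = -(-4)·(4/3)·(7·4⁴-10·4²·(4/3)²+3·(4/3)⁴)/(360·4·50000) = 256/2278125 m
Superposition: y = Σ y_i = -2423/3645000 m ≈ -0.000665 m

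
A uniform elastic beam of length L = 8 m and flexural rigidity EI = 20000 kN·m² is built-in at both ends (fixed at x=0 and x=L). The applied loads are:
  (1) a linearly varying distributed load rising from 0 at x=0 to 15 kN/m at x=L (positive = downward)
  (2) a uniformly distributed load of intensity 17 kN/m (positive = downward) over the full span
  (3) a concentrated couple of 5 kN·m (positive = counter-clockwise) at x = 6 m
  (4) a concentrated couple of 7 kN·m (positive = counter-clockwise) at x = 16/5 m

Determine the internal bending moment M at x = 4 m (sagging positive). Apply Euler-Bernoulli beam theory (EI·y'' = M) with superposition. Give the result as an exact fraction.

M(4) = 3827/60 kN·m

Load 1 — triangular load w₀=15 kN/m (0→w₀ over full span):
  M_1 = 3w₀Lx/20 - w₀L²/30 - w₀x³/(6L) = 3·15·8·4/20 - 15·8²/30 - 15·4³/(6·8) = 20 kN·m
Load 2 — uniform load w=17 kN/m over full span:
  M_2 = wLx/2 - wL²/12 - wx²/2 = 17·8·4/2 - 17·8²/12 - 17·4²/2 = 136/3 kN·m
Load 3 — applied couple M₀=5 kN·m at a=6 m (b=L-a=2):
  M_3 = R_Ax - M_A  [x≤a] with R_A=45/64, M_A=25/16 = (45/64)·4 - (25/16) = 5/4 kN·m
Load 4 — applied couple M₀=7 kN·m at a=16/5 m (b=L-a=24/5):
  M_4 = R_Ax - M_A - M₀  [x>a] with R_A=63/50, M_A=21/25 = (63/50)·4 - (21/25) - 7 = -14/5 kN·m
Superposition: M = Σ M_i = 3827/60 kN·m ≈ 63.783333 kN·m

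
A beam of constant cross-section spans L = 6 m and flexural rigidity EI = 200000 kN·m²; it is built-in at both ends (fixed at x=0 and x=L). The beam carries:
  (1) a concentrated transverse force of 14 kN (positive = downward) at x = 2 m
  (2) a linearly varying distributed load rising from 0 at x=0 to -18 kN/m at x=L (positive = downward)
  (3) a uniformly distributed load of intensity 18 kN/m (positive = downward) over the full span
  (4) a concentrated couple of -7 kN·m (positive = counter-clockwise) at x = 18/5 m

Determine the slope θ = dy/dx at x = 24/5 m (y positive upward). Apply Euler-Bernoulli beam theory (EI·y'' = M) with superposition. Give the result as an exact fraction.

Load 1 — point force P=14 kN at a=2 m (b=L-a=4):
  θ_1 = Pa²(L-x)(2bL-(3b+a)(L-x))/(2L³EI)  [x>a] = 14·2²·(6-(24/5))·(2·4·6-(3·4+2)·(6-(24/5)))/(2·6³·200000) = 91/3750000 rad
Load 2 — triangular load w₀=-18 kN/m (0→w₀ over full span):
  θ_2 = -w₀(2x(L-x)(L-2x)(x+2L)+x²(L-x)²)/(120LEI) = -(-18)·(2·(24/5)·(6-(24/5))·(6-2·(24/5))·((24/5)+2·6)+(24/5)²·(6-(24/5))²)/(120·6·200000) = -162/1953125 rad
Load 3 — uniform load w=18 kN/m over full span:
  θ_3 = -wx(L-x)(L-2x)/(12EI) = -18·(24/5)·(6-(24/5))·(6-2·(24/5))/(12·200000) = 243/1562500 rad
Load 4 — applied couple M₀=-7 kN·m at a=18/5 m (b=L-a=12/5):
  θ_4 = (R_Ax²/2 - M_Ax - M₀(x-a))/EI  [x>a] with R_A=-42/25, M_A=-56/25 = ((-42/25)·(24/5)²/2 - (-56/25)·(24/5) - (-7)·((24/5)-(18/5)))/200000 = -63/62500000 rad
Superposition: θ = Σ θ_i = 17969/187500000 rad ≈ 0.000096 rad

θ(24/5) = 17969/187500000 rad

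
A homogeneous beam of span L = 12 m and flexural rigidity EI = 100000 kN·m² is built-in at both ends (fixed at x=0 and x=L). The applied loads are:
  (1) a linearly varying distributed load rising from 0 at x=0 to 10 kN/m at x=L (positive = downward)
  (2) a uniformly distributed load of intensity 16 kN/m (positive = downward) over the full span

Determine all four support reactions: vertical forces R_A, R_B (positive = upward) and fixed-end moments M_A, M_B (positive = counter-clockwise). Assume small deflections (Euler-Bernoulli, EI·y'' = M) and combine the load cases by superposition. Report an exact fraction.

Load 1 — triangular load w₀=10 kN/m (0→w₀ over full span):
  R_A = 3w₀L/20 = 3·10·12/20 = 18 kN
  M_A = w₀L²/30 = 10·12²/30 = 48 kN·m
  R_B = 7w₀L/20 = 7·10·12/20 = 42 kN
  M_B = -w₀L²/20 = -10·12²/20 = -72 kN·m
Load 2 — uniform load w=16 kN/m over full span:
  R_A = wL/2 = 16·12/2 = 96 kN
  M_A = wL²/12 = 16·12²/12 = 192 kN·m
  R_B = wL/2 = 16·12/2 = 96 kN
  M_B = -wL²/12 = -16·12²/12 = -192 kN·m
Superposition: R_A = 114 kN, M_A = 240 kN·m, R_B = 138 kN, M_B = -264 kN·m

R_A = 114 kN, M_A = 240 kN·m, R_B = 138 kN, M_B = -264 kN·m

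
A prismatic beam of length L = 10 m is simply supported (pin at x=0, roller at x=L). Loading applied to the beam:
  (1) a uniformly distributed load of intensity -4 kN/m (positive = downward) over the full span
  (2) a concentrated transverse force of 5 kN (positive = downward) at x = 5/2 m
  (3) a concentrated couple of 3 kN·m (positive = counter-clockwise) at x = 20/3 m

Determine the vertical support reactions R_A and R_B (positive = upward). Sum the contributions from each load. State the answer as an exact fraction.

R_A = -319/20 kN, R_B = -381/20 kN

Load 1 — uniform load w=-4 kN/m over full span:
  R_A = wL/2 = (-4)·10/2 = -20 kN
  R_B = wL/2 = (-4)·10/2 = -20 kN
Load 2 — point force P=5 kN at a=5/2 m (b=L-a=15/2):
  R_A = Pb/L = 5·(15/2)/10 = 15/4 kN
  R_B = Pa/L = 5·(5/2)/10 = 5/4 kN
Load 3 — applied couple M₀=3 kN·m at a=20/3 m (b=L-a=10/3):
  R_A = M₀/L = 3/10 kN
  R_B = -M₀/L = -3/10 kN
Superposition: R_A = -319/20 kN, R_B = -381/20 kN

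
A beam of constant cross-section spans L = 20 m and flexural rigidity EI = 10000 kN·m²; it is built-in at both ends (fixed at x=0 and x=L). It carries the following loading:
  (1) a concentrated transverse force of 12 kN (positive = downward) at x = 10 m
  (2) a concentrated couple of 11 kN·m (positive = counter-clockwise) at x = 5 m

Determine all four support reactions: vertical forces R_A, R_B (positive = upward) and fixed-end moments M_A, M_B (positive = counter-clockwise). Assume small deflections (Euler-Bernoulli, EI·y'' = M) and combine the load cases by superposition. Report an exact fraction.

Load 1 — point force P=12 kN at a=10 m (b=L-a=10):
  R_A = Pb²(3a+b)/L³ = 12·10²·(3·10+10)/20³ = 6 kN
  M_A = Pab²/L² = 12·10·10²/20² = 30 kN·m
  R_B = Pa²(a+3b)/L³ = 12·10²·(10+3·10)/20³ = 6 kN
  M_B = -Pa²b/L² = -12·10²·10/20² = -30 kN·m
Load 2 — applied couple M₀=11 kN·m at a=5 m (b=L-a=15):
  R_A = 6M₀ab/L³ = 6·11·5·15/20³ = 99/160 kN
  M_A = M₀b(2a-b)/L² = 11·15·(2·5-15)/20² = -33/16 kN·m
  R_B = -6M₀ab/L³ = -6·11·5·15/20³ = -99/160 kN
  M_B = M₀a(2b-a)/L² = 11·5·(2·15-5)/20² = 55/16 kN·m
Superposition: R_A = 1059/160 kN, M_A = 447/16 kN·m, R_B = 861/160 kN, M_B = -425/16 kN·m

R_A = 1059/160 kN, M_A = 447/16 kN·m, R_B = 861/160 kN, M_B = -425/16 kN·m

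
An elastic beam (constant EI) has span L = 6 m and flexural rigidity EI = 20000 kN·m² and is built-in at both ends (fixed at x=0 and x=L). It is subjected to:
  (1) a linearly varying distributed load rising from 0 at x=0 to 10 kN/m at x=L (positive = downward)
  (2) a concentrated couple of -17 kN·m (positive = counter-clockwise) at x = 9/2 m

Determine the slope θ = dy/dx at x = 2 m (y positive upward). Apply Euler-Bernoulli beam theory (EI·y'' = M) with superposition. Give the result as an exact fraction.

θ(2) = -103/720000 rad

Load 1 — triangular load w₀=10 kN/m (0→w₀ over full span):
  θ_1 = -w₀(2x(L-x)(L-2x)(x+2L)+x²(L-x)²)/(120LEI) = -10·(2·2·(6-2)·(6-2·2)·(2+2·6)+2²·(6-2)²)/(120·6·20000) = -2/5625 rad
Load 2 — applied couple M₀=-17 kN·m at a=9/2 m (b=L-a=3/2):
  θ_2 = (R_Ax²/2 - M_Ax)/EI  [x≤a] with R_A=-51/16, M_A=-85/16 = ((-51/16)·2²/2 - (-85/16)·2)/20000 = 17/80000 rad
Superposition: θ = Σ θ_i = -103/720000 rad ≈ -0.000143 rad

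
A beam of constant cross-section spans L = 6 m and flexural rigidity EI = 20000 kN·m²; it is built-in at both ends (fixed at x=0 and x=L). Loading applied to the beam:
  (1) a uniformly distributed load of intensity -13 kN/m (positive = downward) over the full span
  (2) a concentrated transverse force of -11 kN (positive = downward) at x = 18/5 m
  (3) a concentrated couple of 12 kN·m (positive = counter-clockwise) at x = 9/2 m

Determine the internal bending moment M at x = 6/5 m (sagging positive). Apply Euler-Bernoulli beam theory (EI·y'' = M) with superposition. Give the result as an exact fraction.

Load 1 — uniform load w=-13 kN/m over full span:
  M_1 = wLx/2 - wL²/12 - wx²/2 = (-13)·6·(6/5)/2 - (-13)·6²/12 - (-13)·(6/5)²/2 = 39/25 kN·m
Load 2 — point force P=-11 kN at a=18/5 m (b=L-a=12/5):
  M_2 = Pb²(3a+b)x/L³ - Pab²/L²  [x≤a] = (-11)·(12/5)²·(3·(18/5)+(12/5))·(6/5)/6³ - (-11)·(18/5)·(12/5)²/6² = 1056/625 kN·m
Load 3 — applied couple M₀=12 kN·m at a=9/2 m (b=L-a=3/2):
  M_3 = R_Ax - M_A  [x≤a] with R_A=9/4, M_A=15/4 = (9/4)·(6/5) - (15/4) = -21/20 kN·m
Superposition: M = Σ M_i = 5499/2500 kN·m ≈ 2.199600 kN·m

M(6/5) = 5499/2500 kN·m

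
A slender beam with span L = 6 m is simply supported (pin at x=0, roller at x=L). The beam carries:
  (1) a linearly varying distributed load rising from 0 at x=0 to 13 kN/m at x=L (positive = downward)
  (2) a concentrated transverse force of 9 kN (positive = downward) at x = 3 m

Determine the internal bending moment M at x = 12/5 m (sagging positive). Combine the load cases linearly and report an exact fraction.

Load 1 — triangular load w₀=13 kN/m (0→w₀ over full span):
  M_1 = w₀Lx/6 - w₀x³/(6L) = 13·6·(12/5)/6 - 13·(12/5)³/(6·6) = 3276/125 kN·m
Load 2 — point force P=9 kN at a=3 m (b=L-a=3):
  M_2 = Pbx/L  [x≤a] = 9·3·(12/5)/6 = 54/5 kN·m
Superposition: M = Σ M_i = 4626/125 kN·m ≈ 37.008000 kN·m

M(12/5) = 4626/125 kN·m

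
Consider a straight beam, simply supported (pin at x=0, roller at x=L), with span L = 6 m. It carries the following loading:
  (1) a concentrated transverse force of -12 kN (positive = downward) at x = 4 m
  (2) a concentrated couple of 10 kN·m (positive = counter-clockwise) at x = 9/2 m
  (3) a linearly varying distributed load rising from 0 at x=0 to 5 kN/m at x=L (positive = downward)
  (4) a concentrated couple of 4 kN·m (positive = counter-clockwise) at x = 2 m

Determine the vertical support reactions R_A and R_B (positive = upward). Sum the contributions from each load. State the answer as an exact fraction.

R_A = 10/3 kN, R_B = -1/3 kN

Load 1 — point force P=-12 kN at a=4 m (b=L-a=2):
  R_A = Pb/L = (-12)·2/6 = -4 kN
  R_B = Pa/L = (-12)·4/6 = -8 kN
Load 2 — applied couple M₀=10 kN·m at a=9/2 m (b=L-a=3/2):
  R_A = M₀/L = 10/6 = 5/3 kN
  R_B = -M₀/L = -10/6 = -5/3 kN
Load 3 — triangular load w₀=5 kN/m (0→w₀ over full span):
  R_A = w₀L/6 = 5·6/6 = 5 kN
  R_B = w₀L/3 = 5·6/3 = 10 kN
Load 4 — applied couple M₀=4 kN·m at a=2 m (b=L-a=4):
  R_A = M₀/L = 4/6 = 2/3 kN
  R_B = -M₀/L = -4/6 = -2/3 kN
Superposition: R_A = 10/3 kN, R_B = -1/3 kN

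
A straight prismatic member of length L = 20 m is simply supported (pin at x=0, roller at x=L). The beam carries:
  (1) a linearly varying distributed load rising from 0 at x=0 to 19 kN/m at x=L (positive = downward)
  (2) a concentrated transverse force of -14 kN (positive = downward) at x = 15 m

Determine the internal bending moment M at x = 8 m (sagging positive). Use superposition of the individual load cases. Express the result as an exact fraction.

M(8) = 1988/5 kN·m

Load 1 — triangular load w₀=19 kN/m (0→w₀ over full span):
  M_1 = w₀Lx/6 - w₀x³/(6L) = 19·20·8/6 - 19·8³/(6·20) = 2128/5 kN·m
Load 2 — point force P=-14 kN at a=15 m (b=L-a=5):
  M_2 = Pbx/L  [x≤a] = (-14)·5·8/20 = -28 kN·m
Superposition: M = Σ M_i = 1988/5 kN·m ≈ 397.600000 kN·m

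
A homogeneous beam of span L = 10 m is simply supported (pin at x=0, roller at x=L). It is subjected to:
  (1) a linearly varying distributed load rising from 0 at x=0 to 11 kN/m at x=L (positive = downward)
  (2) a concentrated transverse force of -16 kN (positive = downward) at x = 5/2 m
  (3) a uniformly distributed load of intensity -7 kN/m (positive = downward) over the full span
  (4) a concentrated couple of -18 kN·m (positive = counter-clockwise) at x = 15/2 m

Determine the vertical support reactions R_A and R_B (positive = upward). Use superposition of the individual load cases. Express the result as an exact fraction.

Load 1 — triangular load w₀=11 kN/m (0→w₀ over full span):
  R_A = w₀L/6 = 11·10/6 = 55/3 kN
  R_B = w₀L/3 = 11·10/3 = 110/3 kN
Load 2 — point force P=-16 kN at a=5/2 m (b=L-a=15/2):
  R_A = Pb/L = (-16)·(15/2)/10 = -12 kN
  R_B = Pa/L = (-16)·(5/2)/10 = -4 kN
Load 3 — uniform load w=-7 kN/m over full span:
  R_A = wL/2 = (-7)·10/2 = -35 kN
  R_B = wL/2 = (-7)·10/2 = -35 kN
Load 4 — applied couple M₀=-18 kN·m at a=15/2 m (b=L-a=5/2):
  R_A = M₀/L = (-18)/10 = -9/5 kN
  R_B = -M₀/L = -(-18)/10 = 9/5 kN
Superposition: R_A = -457/15 kN, R_B = -8/15 kN

R_A = -457/15 kN, R_B = -8/15 kN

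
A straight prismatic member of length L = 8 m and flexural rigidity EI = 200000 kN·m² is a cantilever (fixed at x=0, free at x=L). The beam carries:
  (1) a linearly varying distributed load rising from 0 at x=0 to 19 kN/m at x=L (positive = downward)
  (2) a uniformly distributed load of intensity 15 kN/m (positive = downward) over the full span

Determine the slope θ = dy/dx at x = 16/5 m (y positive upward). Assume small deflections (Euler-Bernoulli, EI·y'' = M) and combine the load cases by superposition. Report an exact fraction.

Load 1 — triangular load w₀=19 kN/m (0→w₀ over full span):
  θ_1 = (w₀Lx²/4-w₀L²x/3-w₀x⁴/(24L))/EI = (19·8·(16/5)²/4-19·8²·(16/5)/3-19·(16/5)⁴/(24·8))/200000 = -8968/1953125 rad
Load 2 — uniform load w=15 kN/m over full span:
  θ_2 = -wx(x²-3Lx+3L²)/(6EI) = -15·(16/5)·((16/5)²-3·8·(16/5)+3·8²)/(6·200000) = -392/78125 rad
Superposition: θ = Σ θ_i = -18768/1953125 rad ≈ -0.009609 rad

θ(16/5) = -18768/1953125 rad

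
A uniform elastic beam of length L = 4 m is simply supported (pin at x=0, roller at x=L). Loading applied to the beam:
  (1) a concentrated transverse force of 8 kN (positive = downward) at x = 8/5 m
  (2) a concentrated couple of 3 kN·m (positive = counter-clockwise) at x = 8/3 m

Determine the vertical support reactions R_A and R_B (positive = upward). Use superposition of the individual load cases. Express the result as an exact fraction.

R_A = 111/20 kN, R_B = 49/20 kN

Load 1 — point force P=8 kN at a=8/5 m (b=L-a=12/5):
  R_A = Pb/L = 8·(12/5)/4 = 24/5 kN
  R_B = Pa/L = 8·(8/5)/4 = 16/5 kN
Load 2 — applied couple M₀=3 kN·m at a=8/3 m (b=L-a=4/3):
  R_A = M₀/L = 3/4 kN
  R_B = -M₀/L = -3/4 kN
Superposition: R_A = 111/20 kN, R_B = 49/20 kN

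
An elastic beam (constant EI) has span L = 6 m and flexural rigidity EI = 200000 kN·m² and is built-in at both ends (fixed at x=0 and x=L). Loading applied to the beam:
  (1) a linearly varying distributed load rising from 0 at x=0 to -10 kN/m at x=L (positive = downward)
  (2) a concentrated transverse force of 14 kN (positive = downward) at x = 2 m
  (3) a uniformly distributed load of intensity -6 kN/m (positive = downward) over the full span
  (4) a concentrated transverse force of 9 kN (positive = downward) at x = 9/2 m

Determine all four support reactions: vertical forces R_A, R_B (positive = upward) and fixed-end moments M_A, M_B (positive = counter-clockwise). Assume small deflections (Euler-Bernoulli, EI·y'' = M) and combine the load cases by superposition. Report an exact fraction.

R_A = -13153/864 kN, M_A = -4327/288 kN·m, R_B = -23999/864 kN, M_B = 6389/288 kN·m

Load 1 — triangular load w₀=-10 kN/m (0→w₀ over full span):
  R_A = 3w₀L/20 = 3·(-10)·6/20 = -9 kN
  M_A = w₀L²/30 = (-10)·6²/30 = -12 kN·m
  R_B = 7w₀L/20 = 7·(-10)·6/20 = -21 kN
  M_B = -w₀L²/20 = -(-10)·6²/20 = 18 kN·m
Load 2 — point force P=14 kN at a=2 m (b=L-a=4):
  R_A = Pb²(3a+b)/L³ = 14·4²·(3·2+4)/6³ = 280/27 kN
  M_A = Pab²/L² = 14·2·4²/6² = 112/9 kN·m
  R_B = Pa²(a+3b)/L³ = 14·2²·(2+3·4)/6³ = 98/27 kN
  M_B = -Pa²b/L² = -14·2²·4/6² = -56/9 kN·m
Load 3 — uniform load w=-6 kN/m over full span:
  R_A = wL/2 = (-6)·6/2 = -18 kN
  M_A = wL²/12 = (-6)·6²/12 = -18 kN·m
  R_B = wL/2 = (-6)·6/2 = -18 kN
  M_B = -wL²/12 = -(-6)·6²/12 = 18 kN·m
Load 4 — point force P=9 kN at a=9/2 m (b=L-a=3/2):
  R_A = Pb²(3a+b)/L³ = 9·(3/2)²·(3·(9/2)+(3/2))/6³ = 45/32 kN
  M_A = Pab²/L² = 9·(9/2)·(3/2)²/6² = 81/32 kN·m
  R_B = Pa²(a+3b)/L³ = 9·(9/2)²·((9/2)+3·(3/2))/6³ = 243/32 kN
  M_B = -Pa²b/L² = -9·(9/2)²·(3/2)/6² = -243/32 kN·m
Superposition: R_A = -13153/864 kN, M_A = -4327/288 kN·m, R_B = -23999/864 kN, M_B = 6389/288 kN·m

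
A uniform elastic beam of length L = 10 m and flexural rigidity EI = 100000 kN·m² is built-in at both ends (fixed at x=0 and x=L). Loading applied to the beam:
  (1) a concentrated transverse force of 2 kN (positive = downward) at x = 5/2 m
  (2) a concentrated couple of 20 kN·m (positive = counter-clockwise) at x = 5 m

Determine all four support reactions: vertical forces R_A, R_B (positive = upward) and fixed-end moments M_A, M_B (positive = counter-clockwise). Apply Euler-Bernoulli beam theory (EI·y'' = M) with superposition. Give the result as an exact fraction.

Load 1 — point force P=2 kN at a=5/2 m (b=L-a=15/2):
  R_A = Pb²(3a+b)/L³ = 2·(15/2)²·(3·(5/2)+(15/2))/10³ = 27/16 kN
  M_A = Pab²/L² = 2·(5/2)·(15/2)²/10² = 45/16 kN·m
  R_B = Pa²(a+3b)/L³ = 2·(5/2)²·((5/2)+3·(15/2))/10³ = 5/16 kN
  M_B = -Pa²b/L² = -2·(5/2)²·(15/2)/10² = -15/16 kN·m
Load 2 — applied couple M₀=20 kN·m at a=5 m (b=L-a=5):
  R_A = 6M₀ab/L³ = 6·20·5·5/10³ = 3 kN
  M_A = M₀b(2a-b)/L² = 20·5·(2·5-5)/10² = 5 kN·m
  R_B = -6M₀ab/L³ = -6·20·5·5/10³ = -3 kN
  M_B = M₀a(2b-a)/L² = 20·5·(2·5-5)/10² = 5 kN·m
Superposition: R_A = 75/16 kN, M_A = 125/16 kN·m, R_B = -43/16 kN, M_B = 65/16 kN·m

R_A = 75/16 kN, M_A = 125/16 kN·m, R_B = -43/16 kN, M_B = 65/16 kN·m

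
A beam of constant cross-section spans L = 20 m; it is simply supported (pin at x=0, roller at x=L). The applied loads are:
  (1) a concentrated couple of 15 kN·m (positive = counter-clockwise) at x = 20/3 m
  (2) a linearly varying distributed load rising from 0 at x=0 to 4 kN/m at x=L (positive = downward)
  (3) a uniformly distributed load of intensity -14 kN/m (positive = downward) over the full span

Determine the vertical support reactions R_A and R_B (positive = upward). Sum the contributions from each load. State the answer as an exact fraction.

Load 1 — applied couple M₀=15 kN·m at a=20/3 m (b=L-a=40/3):
  R_A = M₀/L = 15/20 = 3/4 kN
  R_B = -M₀/L = -15/20 = -3/4 kN
Load 2 — triangular load w₀=4 kN/m (0→w₀ over full span):
  R_A = w₀L/6 = 4·20/6 = 40/3 kN
  R_B = w₀L/3 = 4·20/3 = 80/3 kN
Load 3 — uniform load w=-14 kN/m over full span:
  R_A = wL/2 = (-14)·20/2 = -140 kN
  R_B = wL/2 = (-14)·20/2 = -140 kN
Superposition: R_A = -1511/12 kN, R_B = -1369/12 kN

R_A = -1511/12 kN, R_B = -1369/12 kN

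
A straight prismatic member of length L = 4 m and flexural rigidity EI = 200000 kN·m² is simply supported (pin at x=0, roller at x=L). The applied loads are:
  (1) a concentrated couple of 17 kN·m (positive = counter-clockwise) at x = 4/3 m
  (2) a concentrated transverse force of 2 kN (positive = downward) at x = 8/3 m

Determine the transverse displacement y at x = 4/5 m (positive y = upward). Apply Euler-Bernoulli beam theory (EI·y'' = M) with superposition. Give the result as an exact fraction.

Load 1 — applied couple M₀=17 kN·m at a=4/3 m (b=L-a=8/3):
  y_1 = (M₀x³/(6L)+C₁x)/EI  [x≤a] with C₁=M₀(3b²-L²)/(6L)=34/9 = (17·(4/5)³/(6·4)+(34/9)·(4/5))/200000 = 119/7031250 m
Load 2 — point force P=2 kN at a=8/3 m (b=L-a=4/3):
  y_2 = -Pbx(L²-b²-x²)/(6LEI)  [x≤a] = -2·(4/3)·(4/5)·(4²-(4/3)²-(4/5)²)/(6·4·200000) = -191/31640625 m
Superposition: y = Σ y_i = 689/63281250 m ≈ 0.000011 m

y(4/5) = 689/63281250 m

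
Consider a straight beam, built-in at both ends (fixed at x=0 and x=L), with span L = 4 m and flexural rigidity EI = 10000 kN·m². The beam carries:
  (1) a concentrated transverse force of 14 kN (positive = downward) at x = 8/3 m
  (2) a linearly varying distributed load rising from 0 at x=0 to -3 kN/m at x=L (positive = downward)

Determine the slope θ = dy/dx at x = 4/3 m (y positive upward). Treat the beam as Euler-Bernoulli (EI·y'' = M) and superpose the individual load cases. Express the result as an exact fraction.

Load 1 — point force P=14 kN at a=8/3 m (b=L-a=4/3):
  θ_1 = -Pb²x(2aL-(3a+b)x)/(2L³EI)  [x≤a] = -14·(4/3)²·(4/3)·(2·(8/3)·4-(3·(8/3)+(4/3))·(4/3))/(2·4³·10000) = -7/30375 rad
Load 2 — triangular load w₀=-3 kN/m (0→w₀ over full span):
  θ_2 = -w₀(2x(L-x)(L-2x)(x+2L)+x²(L-x)²)/(120LEI) = -(-3)·(2·(4/3)·(4-(4/3))·(4-2·(4/3))·((4/3)+2·4)+(4/3)²·(4-(4/3))²)/(120·4·10000) = 16/253125 rad
Superposition: θ = Σ θ_i = -127/759375 rad ≈ -0.000167 rad

θ(4/3) = -127/759375 rad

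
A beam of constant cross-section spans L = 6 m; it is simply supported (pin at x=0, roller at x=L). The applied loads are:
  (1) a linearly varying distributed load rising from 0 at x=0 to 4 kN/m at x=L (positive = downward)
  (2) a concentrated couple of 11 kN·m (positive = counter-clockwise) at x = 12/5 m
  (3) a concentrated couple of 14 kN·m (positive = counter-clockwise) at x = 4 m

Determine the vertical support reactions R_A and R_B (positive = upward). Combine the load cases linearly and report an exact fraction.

Load 1 — triangular load w₀=4 kN/m (0→w₀ over full span):
  R_A = w₀L/6 = 4·6/6 = 4 kN
  R_B = w₀L/3 = 4·6/3 = 8 kN
Load 2 — applied couple M₀=11 kN·m at a=12/5 m (b=L-a=18/5):
  R_A = M₀/L = 11/6 kN
  R_B = -M₀/L = -11/6 kN
Load 3 — applied couple M₀=14 kN·m at a=4 m (b=L-a=2):
  R_A = M₀/L = 14/6 = 7/3 kN
  R_B = -M₀/L = -14/6 = -7/3 kN
Superposition: R_A = 49/6 kN, R_B = 23/6 kN

R_A = 49/6 kN, R_B = 23/6 kN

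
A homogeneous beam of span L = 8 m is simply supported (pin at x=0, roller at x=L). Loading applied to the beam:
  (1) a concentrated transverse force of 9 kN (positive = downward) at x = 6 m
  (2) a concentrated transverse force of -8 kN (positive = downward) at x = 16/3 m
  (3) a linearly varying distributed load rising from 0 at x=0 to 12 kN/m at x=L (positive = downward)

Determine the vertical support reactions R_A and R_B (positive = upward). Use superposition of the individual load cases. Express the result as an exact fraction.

R_A = 187/12 kN, R_B = 401/12 kN

Load 1 — point force P=9 kN at a=6 m (b=L-a=2):
  R_A = Pb/L = 9·2/8 = 9/4 kN
  R_B = Pa/L = 9·6/8 = 27/4 kN
Load 2 — point force P=-8 kN at a=16/3 m (b=L-a=8/3):
  R_A = Pb/L = (-8)·(8/3)/8 = -8/3 kN
  R_B = Pa/L = (-8)·(16/3)/8 = -16/3 kN
Load 3 — triangular load w₀=12 kN/m (0→w₀ over full span):
  R_A = w₀L/6 = 12·8/6 = 16 kN
  R_B = w₀L/3 = 12·8/3 = 32 kN
Superposition: R_A = 187/12 kN, R_B = 401/12 kN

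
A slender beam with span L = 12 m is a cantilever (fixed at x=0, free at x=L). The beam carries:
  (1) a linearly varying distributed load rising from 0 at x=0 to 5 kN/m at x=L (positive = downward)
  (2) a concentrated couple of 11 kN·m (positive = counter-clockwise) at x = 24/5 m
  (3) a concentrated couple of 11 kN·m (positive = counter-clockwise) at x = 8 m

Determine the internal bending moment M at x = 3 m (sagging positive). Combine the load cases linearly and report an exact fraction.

Load 1 — triangular load w₀=5 kN/m (0→w₀ over full span):
  M_1 = w₀Lx/2 - w₀L²/3 - w₀x³/(6L) = 5·12·3/2 - 5·12²/3 - 5·3³/(6·12) = -1215/8 kN·m
Load 2 — applied couple M₀=11 kN·m at a=24/5 m (b=L-a=36/5):
  M_2 = M₀  [x≤a] = 11 = 11 kN·m
Load 3 — applied couple M₀=11 kN·m at a=8 m (b=L-a=4):
  M_3 = M₀  [x≤a] = 11 = 11 kN·m
Superposition: M = Σ M_i = -1039/8 kN·m ≈ -129.875000 kN·m

M(3) = -1039/8 kN·m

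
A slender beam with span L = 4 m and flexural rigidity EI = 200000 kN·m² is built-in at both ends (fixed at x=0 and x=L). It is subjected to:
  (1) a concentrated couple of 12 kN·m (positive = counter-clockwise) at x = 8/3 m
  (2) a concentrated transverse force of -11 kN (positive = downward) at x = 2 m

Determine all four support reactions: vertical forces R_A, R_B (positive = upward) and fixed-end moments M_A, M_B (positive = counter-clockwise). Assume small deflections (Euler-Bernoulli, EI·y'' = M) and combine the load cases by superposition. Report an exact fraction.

R_A = -3/2 kN, M_A = -3/2 kN·m, R_B = -19/2 kN, M_B = 11/2 kN·m

Load 1 — applied couple M₀=12 kN·m at a=8/3 m (b=L-a=4/3):
  R_A = 6M₀ab/L³ = 6·12·(8/3)·(4/3)/4³ = 4 kN
  M_A = M₀b(2a-b)/L² = 12·(4/3)·(2·(8/3)-(4/3))/4² = 4 kN·m
  R_B = -6M₀ab/L³ = -6·12·(8/3)·(4/3)/4³ = -4 kN
  M_B = M₀a(2b-a)/L² = 12·(8/3)·(2·(4/3)-(8/3))/4² = 0 kN·m
Load 2 — point force P=-11 kN at a=2 m (b=L-a=2):
  R_A = Pb²(3a+b)/L³ = (-11)·2²·(3·2+2)/4³ = -11/2 kN
  M_A = Pab²/L² = (-11)·2·2²/4² = -11/2 kN·m
  R_B = Pa²(a+3b)/L³ = (-11)·2²·(2+3·2)/4³ = -11/2 kN
  M_B = -Pa²b/L² = -(-11)·2²·2/4² = 11/2 kN·m
Superposition: R_A = -3/2 kN, M_A = -3/2 kN·m, R_B = -19/2 kN, M_B = 11/2 kN·m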